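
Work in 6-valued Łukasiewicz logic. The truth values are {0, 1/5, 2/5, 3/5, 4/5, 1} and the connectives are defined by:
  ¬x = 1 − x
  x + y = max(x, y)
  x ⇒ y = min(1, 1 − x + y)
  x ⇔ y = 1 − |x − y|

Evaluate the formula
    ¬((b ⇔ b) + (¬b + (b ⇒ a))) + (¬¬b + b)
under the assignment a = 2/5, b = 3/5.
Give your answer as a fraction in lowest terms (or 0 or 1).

3/5

b ⇔ b = 3/5 ⇔ 3/5 = 1
¬b = ¬3/5 = 2/5
b ⇒ a = 3/5 ⇒ 2/5 = 4/5
¬b + (b ⇒ a) = 2/5 + 4/5 = 4/5
(b ⇔ b) + (¬b + (b ⇒ a)) = 1 + 4/5 = 1
¬((b ⇔ b) + (¬b + (b ⇒ a))) = ¬1 = 0
¬b = ¬3/5 = 2/5
¬¬b = ¬2/5 = 3/5
¬¬b + b = 3/5 + 3/5 = 3/5
¬((b ⇔ b) + (¬b + (b ⇒ a))) + (¬¬b + b) = 0 + 3/5 = 3/5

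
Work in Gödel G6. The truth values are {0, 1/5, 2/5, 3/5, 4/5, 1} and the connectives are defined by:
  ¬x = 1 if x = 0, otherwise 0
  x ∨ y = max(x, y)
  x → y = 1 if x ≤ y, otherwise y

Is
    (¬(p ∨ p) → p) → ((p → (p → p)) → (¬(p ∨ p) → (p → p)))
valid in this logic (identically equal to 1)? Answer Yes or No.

p = 0 ↦ 1
p = 1/5 ↦ 1
p = 2/5 ↦ 1
p = 3/5 ↦ 1
p = 4/5 ↦ 1
p = 1 ↦ 1
Every assignment gives a value ≥ 1.

Yes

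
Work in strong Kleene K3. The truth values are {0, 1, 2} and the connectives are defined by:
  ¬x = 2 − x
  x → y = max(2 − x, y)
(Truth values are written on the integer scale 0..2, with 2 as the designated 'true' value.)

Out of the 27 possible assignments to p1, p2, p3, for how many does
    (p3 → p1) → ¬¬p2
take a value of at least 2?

value 2: 11 assignments (counts)
value 1: 11 assignments
value 0: 5 assignments
So 11 of the 27 assignments meet the threshold.

11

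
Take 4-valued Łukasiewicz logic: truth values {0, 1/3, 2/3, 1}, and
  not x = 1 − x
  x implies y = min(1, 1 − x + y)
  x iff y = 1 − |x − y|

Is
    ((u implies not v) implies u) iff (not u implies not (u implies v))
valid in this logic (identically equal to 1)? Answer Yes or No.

Counterexample: take u = 1/3, v = 0.
not v = not 0 = 1
u implies not v = 1/3 implies 1 = 1
(u implies not v) implies u = 1 implies 1/3 = 1/3
not u = not 1/3 = 2/3
u implies v = 1/3 implies 0 = 2/3
not (u implies v) = not 2/3 = 1/3
not u implies not (u implies v) = 2/3 implies 1/3 = 2/3
((u implies not v) implies u) iff (not u implies not (u implies v)) = 1/3 iff 2/3 = 2/3
This gives 2/3 ≠ 1.

No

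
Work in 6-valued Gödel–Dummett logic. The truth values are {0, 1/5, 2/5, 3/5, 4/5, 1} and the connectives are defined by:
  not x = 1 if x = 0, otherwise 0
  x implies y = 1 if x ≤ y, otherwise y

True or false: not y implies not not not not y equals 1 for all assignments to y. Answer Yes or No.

No

Counterexample: take y = 0.
not y = not 0 = 1
not y = not 0 = 1
not not y = not 1 = 0
not not not y = not 0 = 1
not not not not y = not 1 = 0
not y implies not not not not y = 1 implies 0 = 0
This gives 0 ≠ 1.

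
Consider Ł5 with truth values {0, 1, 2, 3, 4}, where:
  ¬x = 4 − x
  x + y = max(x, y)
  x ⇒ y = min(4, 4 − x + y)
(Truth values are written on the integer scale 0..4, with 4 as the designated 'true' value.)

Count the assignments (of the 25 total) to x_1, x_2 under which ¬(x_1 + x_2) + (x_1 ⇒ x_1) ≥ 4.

value 4: 25 assignments (counts)
So 25 of the 25 assignments meet the threshold.

25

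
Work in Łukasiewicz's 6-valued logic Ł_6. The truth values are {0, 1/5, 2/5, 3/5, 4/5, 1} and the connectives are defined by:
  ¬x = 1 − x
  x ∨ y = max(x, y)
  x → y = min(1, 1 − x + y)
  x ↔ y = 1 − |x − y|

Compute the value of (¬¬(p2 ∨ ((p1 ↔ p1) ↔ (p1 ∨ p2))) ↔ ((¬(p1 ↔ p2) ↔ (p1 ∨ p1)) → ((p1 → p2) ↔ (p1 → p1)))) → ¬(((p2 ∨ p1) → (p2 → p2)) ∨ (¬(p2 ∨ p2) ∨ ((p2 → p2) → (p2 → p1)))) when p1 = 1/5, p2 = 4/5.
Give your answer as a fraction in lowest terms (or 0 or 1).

1/5

p1 ↔ p1 = 1/5 ↔ 1/5 = 1
p1 ∨ p2 = 1/5 ∨ 4/5 = 4/5
(p1 ↔ p1) ↔ (p1 ∨ p2) = 1 ↔ 4/5 = 4/5
p2 ∨ ((p1 ↔ p1) ↔ (p1 ∨ p2)) = 4/5 ∨ 4/5 = 4/5
¬(p2 ∨ ((p1 ↔ p1) ↔ (p1 ∨ p2))) = ¬4/5 = 1/5
¬¬(p2 ∨ ((p1 ↔ p1) ↔ (p1 ∨ p2))) = ¬1/5 = 4/5
p1 ↔ p2 = 1/5 ↔ 4/5 = 2/5
¬(p1 ↔ p2) = ¬2/5 = 3/5
p1 ∨ p1 = 1/5 ∨ 1/5 = 1/5
¬(p1 ↔ p2) ↔ (p1 ∨ p1) = 3/5 ↔ 1/5 = 3/5
p1 → p2 = 1/5 → 4/5 = 1
p1 → p1 = 1/5 → 1/5 = 1
(p1 → p2) ↔ (p1 → p1) = 1 ↔ 1 = 1
(¬(p1 ↔ p2) ↔ (p1 ∨ p1)) → ((p1 → p2) ↔ (p1 → p1)) = 3/5 → 1 = 1
¬¬(p2 ∨ ((p1 ↔ p1) ↔ (p1 ∨ p2))) ↔ ((¬(p1 ↔ p2) ↔ (p1 ∨ p1)) → ((p1 → p2) ↔ (p1 → p1))) = 4/5 ↔ 1 = 4/5
p2 ∨ p1 = 4/5 ∨ 1/5 = 4/5
p2 → p2 = 4/5 → 4/5 = 1
(p2 ∨ p1) → (p2 → p2) = 4/5 → 1 = 1
p2 ∨ p2 = 4/5 ∨ 4/5 = 4/5
¬(p2 ∨ p2) = ¬4/5 = 1/5
p2 → p2 = 4/5 → 4/5 = 1
p2 → p1 = 4/5 → 1/5 = 2/5
(p2 → p2) → (p2 → p1) = 1 → 2/5 = 2/5
¬(p2 ∨ p2) ∨ ((p2 → p2) → (p2 → p1)) = 1/5 ∨ 2/5 = 2/5
((p2 ∨ p1) → (p2 → p2)) ∨ (¬(p2 ∨ p2) ∨ ((p2 → p2) → (p2 → p1))) = 1 ∨ 2/5 = 1
¬(((p2 ∨ p1) → (p2 → p2)) ∨ (¬(p2 ∨ p2) ∨ ((p2 → p2) → (p2 → p1)))) = ¬1 = 0
(¬¬(p2 ∨ ((p1 ↔ p1) ↔ (p1 ∨ p2))) ↔ ((¬(p1 ↔ p2) ↔ (p1 ∨ p1)) → ((p1 → p2) ↔ (p1 → p1)))) → ¬(((p2 ∨ p1) → (p2 → p2)) ∨ (¬(p2 ∨ p2) ∨ ((p2 → p2) → (p2 → p1)))) = 4/5 → 0 = 1/5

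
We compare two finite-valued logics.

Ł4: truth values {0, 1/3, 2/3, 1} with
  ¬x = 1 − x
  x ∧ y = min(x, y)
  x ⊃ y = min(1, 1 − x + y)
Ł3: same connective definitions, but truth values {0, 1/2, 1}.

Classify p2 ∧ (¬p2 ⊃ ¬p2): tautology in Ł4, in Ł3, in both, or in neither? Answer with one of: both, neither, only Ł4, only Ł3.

neither

In Ł4: at p2 = 0 the value is 0 — not a tautology.
In Ł3: at p2 = 0 the value is 0 — not a tautology.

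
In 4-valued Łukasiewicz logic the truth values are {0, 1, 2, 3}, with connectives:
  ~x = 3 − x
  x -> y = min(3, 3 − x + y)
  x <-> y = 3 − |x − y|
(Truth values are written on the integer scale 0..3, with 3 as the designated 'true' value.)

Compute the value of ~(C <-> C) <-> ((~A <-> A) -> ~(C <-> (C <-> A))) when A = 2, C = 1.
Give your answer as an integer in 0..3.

1

C <-> C = 1 <-> 1 = 3
~(C <-> C) = ~3 = 0
~A = ~2 = 1
~A <-> A = 1 <-> 2 = 2
C <-> A = 1 <-> 2 = 2
C <-> (C <-> A) = 1 <-> 2 = 2
~(C <-> (C <-> A)) = ~2 = 1
(~A <-> A) -> ~(C <-> (C <-> A)) = 2 -> 1 = 2
~(C <-> C) <-> ((~A <-> A) -> ~(C <-> (C <-> A))) = 0 <-> 2 = 1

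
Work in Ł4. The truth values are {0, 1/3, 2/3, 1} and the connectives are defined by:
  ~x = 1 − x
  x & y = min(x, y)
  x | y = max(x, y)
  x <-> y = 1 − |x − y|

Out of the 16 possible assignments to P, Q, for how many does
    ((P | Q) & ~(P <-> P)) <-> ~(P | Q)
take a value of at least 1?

P = 0, Q = 0 ↦ 0  <
P = 0, Q = 1/3 ↦ 1/3  <
P = 0, Q = 2/3 ↦ 2/3  <
P = 0, Q = 1 ↦ 1  ≥
P = 1/3, Q = 0 ↦ 1/3  <
P = 1/3, Q = 1/3 ↦ 1/3  <
P = 1/3, Q = 2/3 ↦ 2/3  <
P = 1/3, Q = 1 ↦ 1  ≥
P = 2/3, Q = 0 ↦ 2/3  <
P = 2/3, Q = 1/3 ↦ 2/3  <
P = 2/3, Q = 2/3 ↦ 2/3  <
P = 2/3, Q = 1 ↦ 1  ≥
P = 1, Q = 0 ↦ 1  ≥
P = 1, Q = 1/3 ↦ 1  ≥
P = 1, Q = 2/3 ↦ 1  ≥
P = 1, Q = 1 ↦ 1  ≥
So 7 of the 16 assignments meet the threshold.

7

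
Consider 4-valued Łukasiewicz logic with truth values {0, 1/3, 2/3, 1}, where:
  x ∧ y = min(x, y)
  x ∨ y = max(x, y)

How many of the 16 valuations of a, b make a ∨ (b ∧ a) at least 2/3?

a = 0, b = 0 ↦ 0  <
a = 0, b = 1/3 ↦ 0  <
a = 0, b = 2/3 ↦ 0  <
a = 0, b = 1 ↦ 0  <
a = 1/3, b = 0 ↦ 1/3  <
a = 1/3, b = 1/3 ↦ 1/3  <
a = 1/3, b = 2/3 ↦ 1/3  <
a = 1/3, b = 1 ↦ 1/3  <
a = 2/3, b = 0 ↦ 2/3  ≥
a = 2/3, b = 1/3 ↦ 2/3  ≥
a = 2/3, b = 2/3 ↦ 2/3  ≥
a = 2/3, b = 1 ↦ 2/3  ≥
a = 1, b = 0 ↦ 1  ≥
a = 1, b = 1/3 ↦ 1  ≥
a = 1, b = 2/3 ↦ 1  ≥
a = 1, b = 1 ↦ 1  ≥
So 8 of the 16 assignments meet the threshold.

8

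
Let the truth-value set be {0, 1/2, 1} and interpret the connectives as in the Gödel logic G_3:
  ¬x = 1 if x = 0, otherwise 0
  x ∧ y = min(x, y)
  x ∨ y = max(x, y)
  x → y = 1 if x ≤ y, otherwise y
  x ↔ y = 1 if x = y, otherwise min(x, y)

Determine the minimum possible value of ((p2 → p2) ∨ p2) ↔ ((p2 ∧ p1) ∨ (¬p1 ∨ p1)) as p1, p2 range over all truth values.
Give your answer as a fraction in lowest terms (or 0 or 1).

1/2

Take p1 = 1/2, p2 = 0:
p2 → p2 = 0 → 0 = 1
(p2 → p2) ∨ p2 = 1 ∨ 0 = 1
p2 ∧ p1 = 0 ∧ 1/2 = 0
¬p1 = ¬1/2 = 0
¬p1 ∨ p1 = 0 ∨ 1/2 = 1/2
(p2 ∧ p1) ∨ (¬p1 ∨ p1) = 0 ∨ 1/2 = 1/2
((p2 → p2) ∨ p2) ↔ ((p2 ∧ p1) ∨ (¬p1 ∨ p1)) = 1 ↔ 1/2 = 1/2
No assignment yields a value below 1/2, so this is the minimum.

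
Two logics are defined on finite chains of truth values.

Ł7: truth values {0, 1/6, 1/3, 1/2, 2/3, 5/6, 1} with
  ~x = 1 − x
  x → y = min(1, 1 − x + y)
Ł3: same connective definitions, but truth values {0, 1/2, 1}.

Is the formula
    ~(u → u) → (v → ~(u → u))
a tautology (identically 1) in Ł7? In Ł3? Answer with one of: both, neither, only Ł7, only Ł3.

both

In Ł7: every assignment gives 1 — tautology.
In Ł3: every assignment gives 1 — tautology.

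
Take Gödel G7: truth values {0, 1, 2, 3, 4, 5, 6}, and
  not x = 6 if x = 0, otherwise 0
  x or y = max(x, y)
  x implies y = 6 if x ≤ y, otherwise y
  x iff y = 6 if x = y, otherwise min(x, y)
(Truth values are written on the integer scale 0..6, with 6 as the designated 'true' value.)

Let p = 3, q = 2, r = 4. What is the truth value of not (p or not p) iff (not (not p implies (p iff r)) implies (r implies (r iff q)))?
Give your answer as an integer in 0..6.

0

not p = not 3 = 0
p or not p = 3 or 0 = 3
not (p or not p) = not 3 = 0
not p = not 3 = 0
p iff r = 3 iff 4 = 3
not p implies (p iff r) = 0 implies 3 = 6
not (not p implies (p iff r)) = not 6 = 0
r iff q = 4 iff 2 = 2
r implies (r iff q) = 4 implies 2 = 2
not (not p implies (p iff r)) implies (r implies (r iff q)) = 0 implies 2 = 6
not (p or not p) iff (not (not p implies (p iff r)) implies (r implies (r iff q))) = 0 iff 6 = 0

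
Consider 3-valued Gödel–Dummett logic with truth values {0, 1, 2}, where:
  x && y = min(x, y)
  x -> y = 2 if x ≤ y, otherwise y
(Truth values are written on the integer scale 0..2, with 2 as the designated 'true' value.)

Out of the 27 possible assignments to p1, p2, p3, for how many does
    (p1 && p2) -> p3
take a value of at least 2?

value 2: 22 assignments (counts)
value 1: 1 assignment
value 0: 4 assignments
So 22 of the 27 assignments meet the threshold.

22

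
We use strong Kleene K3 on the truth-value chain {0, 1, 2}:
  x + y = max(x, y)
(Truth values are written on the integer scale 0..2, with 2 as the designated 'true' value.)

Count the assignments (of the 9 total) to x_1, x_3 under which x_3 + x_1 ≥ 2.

x_1 = 0, x_3 = 0 ↦ 0  <
x_1 = 0, x_3 = 1 ↦ 1  <
x_1 = 0, x_3 = 2 ↦ 2  ≥
x_1 = 1, x_3 = 0 ↦ 1  <
x_1 = 1, x_3 = 1 ↦ 1  <
x_1 = 1, x_3 = 2 ↦ 2  ≥
x_1 = 2, x_3 = 0 ↦ 2  ≥
x_1 = 2, x_3 = 1 ↦ 2  ≥
x_1 = 2, x_3 = 2 ↦ 2  ≥
So 5 of the 9 assignments meet the threshold.

5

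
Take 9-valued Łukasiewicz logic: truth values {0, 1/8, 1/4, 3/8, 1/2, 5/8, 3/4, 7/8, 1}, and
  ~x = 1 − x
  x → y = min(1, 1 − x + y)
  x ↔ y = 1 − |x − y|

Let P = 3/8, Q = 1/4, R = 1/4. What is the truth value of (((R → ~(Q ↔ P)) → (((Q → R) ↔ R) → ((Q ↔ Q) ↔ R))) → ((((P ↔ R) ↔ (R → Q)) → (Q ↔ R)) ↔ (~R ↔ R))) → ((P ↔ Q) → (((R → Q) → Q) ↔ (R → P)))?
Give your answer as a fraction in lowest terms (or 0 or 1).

7/8

Q ↔ P = 1/4 ↔ 3/8 = 7/8
~(Q ↔ P) = ~7/8 = 1/8
R → ~(Q ↔ P) = 1/4 → 1/8 = 7/8
Q → R = 1/4 → 1/4 = 1
(Q → R) ↔ R = 1 ↔ 1/4 = 1/4
Q ↔ Q = 1/4 ↔ 1/4 = 1
(Q ↔ Q) ↔ R = 1 ↔ 1/4 = 1/4
((Q → R) ↔ R) → ((Q ↔ Q) ↔ R) = 1/4 → 1/4 = 1
(R → ~(Q ↔ P)) → (((Q → R) ↔ R) → ((Q ↔ Q) ↔ R)) = 7/8 → 1 = 1
P ↔ R = 3/8 ↔ 1/4 = 7/8
R → Q = 1/4 → 1/4 = 1
(P ↔ R) ↔ (R → Q) = 7/8 ↔ 1 = 7/8
Q ↔ R = 1/4 ↔ 1/4 = 1
((P ↔ R) ↔ (R → Q)) → (Q ↔ R) = 7/8 → 1 = 1
~R = ~1/4 = 3/4
~R ↔ R = 3/4 ↔ 1/4 = 1/2
(((P ↔ R) ↔ (R → Q)) → (Q ↔ R)) ↔ (~R ↔ R) = 1 ↔ 1/2 = 1/2
((R → ~(Q ↔ P)) → (((Q → R) ↔ R) → ((Q ↔ Q) ↔ R))) → ((((P ↔ R) ↔ (R → Q)) → (Q ↔ R)) ↔ (~R ↔ R)) = 1 → 1/2 = 1/2
P ↔ Q = 3/8 ↔ 1/4 = 7/8
R → Q = 1/4 → 1/4 = 1
(R → Q) → Q = 1 → 1/4 = 1/4
R → P = 1/4 → 3/8 = 1
((R → Q) → Q) ↔ (R → P) = 1/4 ↔ 1 = 1/4
(P ↔ Q) → (((R → Q) → Q) ↔ (R → P)) = 7/8 → 1/4 = 3/8
(((R → ~(Q ↔ P)) → (((Q → R) ↔ R) → ((Q ↔ Q) ↔ R))) → ((((P ↔ R) ↔ (R → Q)) → (Q ↔ R)) ↔ (~R ↔ R))) → ((P ↔ Q) → (((R → Q) → Q) ↔ (R → P))) = 1/2 → 3/8 = 7/8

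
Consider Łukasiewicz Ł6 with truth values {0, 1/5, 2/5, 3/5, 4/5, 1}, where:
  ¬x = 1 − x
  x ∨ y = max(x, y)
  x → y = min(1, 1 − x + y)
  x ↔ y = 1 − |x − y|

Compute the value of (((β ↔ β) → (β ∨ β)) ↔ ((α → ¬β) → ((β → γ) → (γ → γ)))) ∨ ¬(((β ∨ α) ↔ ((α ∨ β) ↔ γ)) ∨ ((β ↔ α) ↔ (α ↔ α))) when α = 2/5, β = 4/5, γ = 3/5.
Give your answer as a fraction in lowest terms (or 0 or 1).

β ↔ β = 4/5 ↔ 4/5 = 1
β ∨ β = 4/5 ∨ 4/5 = 4/5
(β ↔ β) → (β ∨ β) = 1 → 4/5 = 4/5
¬β = ¬4/5 = 1/5
α → ¬β = 2/5 → 1/5 = 4/5
β → γ = 4/5 → 3/5 = 4/5
γ → γ = 3/5 → 3/5 = 1
(β → γ) → (γ → γ) = 4/5 → 1 = 1
(α → ¬β) → ((β → γ) → (γ → γ)) = 4/5 → 1 = 1
((β ↔ β) → (β ∨ β)) ↔ ((α → ¬β) → ((β → γ) → (γ → γ))) = 4/5 ↔ 1 = 4/5
β ∨ α = 4/5 ∨ 2/5 = 4/5
α ∨ β = 2/5 ∨ 4/5 = 4/5
(α ∨ β) ↔ γ = 4/5 ↔ 3/5 = 4/5
(β ∨ α) ↔ ((α ∨ β) ↔ γ) = 4/5 ↔ 4/5 = 1
β ↔ α = 4/5 ↔ 2/5 = 3/5
α ↔ α = 2/5 ↔ 2/5 = 1
(β ↔ α) ↔ (α ↔ α) = 3/5 ↔ 1 = 3/5
((β ∨ α) ↔ ((α ∨ β) ↔ γ)) ∨ ((β ↔ α) ↔ (α ↔ α)) = 1 ∨ 3/5 = 1
¬(((β ∨ α) ↔ ((α ∨ β) ↔ γ)) ∨ ((β ↔ α) ↔ (α ↔ α))) = ¬1 = 0
(((β ↔ β) → (β ∨ β)) ↔ ((α → ¬β) → ((β → γ) → (γ → γ)))) ∨ ¬(((β ∨ α) ↔ ((α ∨ β) ↔ γ)) ∨ ((β ↔ α) ↔ (α ↔ α))) = 4/5 ∨ 0 = 4/5

4/5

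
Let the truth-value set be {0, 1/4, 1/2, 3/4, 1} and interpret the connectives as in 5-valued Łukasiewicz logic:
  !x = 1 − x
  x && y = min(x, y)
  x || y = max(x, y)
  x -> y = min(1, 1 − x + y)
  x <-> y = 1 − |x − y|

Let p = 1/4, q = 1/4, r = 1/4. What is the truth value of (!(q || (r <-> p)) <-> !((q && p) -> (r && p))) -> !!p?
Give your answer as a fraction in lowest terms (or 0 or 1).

1/4

r <-> p = 1/4 <-> 1/4 = 1
q || (r <-> p) = 1/4 || 1 = 1
!(q || (r <-> p)) = !1 = 0
q && p = 1/4 && 1/4 = 1/4
r && p = 1/4 && 1/4 = 1/4
(q && p) -> (r && p) = 1/4 -> 1/4 = 1
!((q && p) -> (r && p)) = !1 = 0
!(q || (r <-> p)) <-> !((q && p) -> (r && p)) = 0 <-> 0 = 1
!p = !1/4 = 3/4
!!p = !3/4 = 1/4
(!(q || (r <-> p)) <-> !((q && p) -> (r && p))) -> !!p = 1 -> 1/4 = 1/4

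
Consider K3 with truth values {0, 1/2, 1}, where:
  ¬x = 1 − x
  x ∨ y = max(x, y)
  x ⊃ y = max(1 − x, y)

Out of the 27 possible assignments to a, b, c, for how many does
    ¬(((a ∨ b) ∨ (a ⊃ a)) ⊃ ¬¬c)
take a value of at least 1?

value 1: 7 assignments (counts)
value 1/2: 11 assignments
value 0: 9 assignments
So 7 of the 27 assignments meet the threshold.

7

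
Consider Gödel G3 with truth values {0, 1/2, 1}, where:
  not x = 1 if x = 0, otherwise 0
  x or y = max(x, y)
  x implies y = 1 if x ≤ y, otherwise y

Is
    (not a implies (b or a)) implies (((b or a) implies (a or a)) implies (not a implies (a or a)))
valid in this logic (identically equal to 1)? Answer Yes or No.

Yes

a = 0, b = 0 ↦ 1
a = 0, b = 1/2 ↦ 1
a = 0, b = 1 ↦ 1
a = 1/2, b = 0 ↦ 1
a = 1/2, b = 1/2 ↦ 1
a = 1/2, b = 1 ↦ 1
a = 1, b = 0 ↦ 1
a = 1, b = 1/2 ↦ 1
a = 1, b = 1 ↦ 1
Every assignment gives a value ≥ 1.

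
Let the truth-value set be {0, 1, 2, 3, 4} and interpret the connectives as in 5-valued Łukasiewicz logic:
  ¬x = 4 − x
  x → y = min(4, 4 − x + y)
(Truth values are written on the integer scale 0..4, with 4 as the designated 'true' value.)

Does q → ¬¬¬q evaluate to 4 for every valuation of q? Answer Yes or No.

No

Counterexample: take q = 3.
¬q = ¬3 = 1
¬¬q = ¬1 = 3
¬¬¬q = ¬3 = 1
q → ¬¬¬q = 3 → 1 = 2
This gives 2 ≠ 4.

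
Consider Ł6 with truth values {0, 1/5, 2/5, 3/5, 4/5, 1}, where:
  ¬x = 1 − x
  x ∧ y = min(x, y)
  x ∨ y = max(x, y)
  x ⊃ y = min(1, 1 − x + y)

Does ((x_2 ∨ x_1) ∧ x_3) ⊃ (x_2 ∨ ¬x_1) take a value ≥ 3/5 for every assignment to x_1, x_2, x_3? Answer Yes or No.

Counterexample: take x_1 = 4/5, x_2 = 0, x_3 = 4/5.
x_2 ∨ x_1 = 0 ∨ 4/5 = 4/5
(x_2 ∨ x_1) ∧ x_3 = 4/5 ∧ 4/5 = 4/5
¬x_1 = ¬4/5 = 1/5
x_2 ∨ ¬x_1 = 0 ∨ 1/5 = 1/5
((x_2 ∨ x_1) ∧ x_3) ⊃ (x_2 ∨ ¬x_1) = 4/5 ⊃ 1/5 = 2/5
This gives 2/5, which is below 3/5.

No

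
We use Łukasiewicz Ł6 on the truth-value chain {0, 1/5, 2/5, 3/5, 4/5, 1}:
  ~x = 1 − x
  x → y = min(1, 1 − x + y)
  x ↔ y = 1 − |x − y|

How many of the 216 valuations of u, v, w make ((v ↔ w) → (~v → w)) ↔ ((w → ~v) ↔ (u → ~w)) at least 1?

65

value 1: 65 assignments (counts)
value 4/5: 70 assignments
value 3/5: 31 assignments
value 2/5: 34 assignments
value 1/5: 8 assignments
value 0: 8 assignments
So 65 of the 216 assignments meet the threshold.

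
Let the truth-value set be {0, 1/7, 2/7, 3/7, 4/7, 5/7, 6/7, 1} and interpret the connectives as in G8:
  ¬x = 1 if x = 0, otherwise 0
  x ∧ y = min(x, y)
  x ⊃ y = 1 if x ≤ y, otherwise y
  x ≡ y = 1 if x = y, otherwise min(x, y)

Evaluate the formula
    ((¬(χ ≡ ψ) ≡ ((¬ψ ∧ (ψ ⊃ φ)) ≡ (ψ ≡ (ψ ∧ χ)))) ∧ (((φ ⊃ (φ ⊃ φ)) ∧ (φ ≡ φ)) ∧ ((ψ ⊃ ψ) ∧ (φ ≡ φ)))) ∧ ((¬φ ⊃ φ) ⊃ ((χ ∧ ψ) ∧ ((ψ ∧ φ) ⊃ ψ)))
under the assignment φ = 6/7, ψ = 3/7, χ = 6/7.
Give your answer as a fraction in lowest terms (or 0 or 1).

3/7

χ ≡ ψ = 6/7 ≡ 3/7 = 3/7
¬(χ ≡ ψ) = ¬3/7 = 0
¬ψ = ¬3/7 = 0
ψ ⊃ φ = 3/7 ⊃ 6/7 = 1
¬ψ ∧ (ψ ⊃ φ) = 0 ∧ 1 = 0
ψ ∧ χ = 3/7 ∧ 6/7 = 3/7
ψ ≡ (ψ ∧ χ) = 3/7 ≡ 3/7 = 1
(¬ψ ∧ (ψ ⊃ φ)) ≡ (ψ ≡ (ψ ∧ χ)) = 0 ≡ 1 = 0
¬(χ ≡ ψ) ≡ ((¬ψ ∧ (ψ ⊃ φ)) ≡ (ψ ≡ (ψ ∧ χ))) = 0 ≡ 0 = 1
φ ⊃ φ = 6/7 ⊃ 6/7 = 1
φ ⊃ (φ ⊃ φ) = 6/7 ⊃ 1 = 1
φ ≡ φ = 6/7 ≡ 6/7 = 1
(φ ⊃ (φ ⊃ φ)) ∧ (φ ≡ φ) = 1 ∧ 1 = 1
ψ ⊃ ψ = 3/7 ⊃ 3/7 = 1
φ ≡ φ = 6/7 ≡ 6/7 = 1
(ψ ⊃ ψ) ∧ (φ ≡ φ) = 1 ∧ 1 = 1
((φ ⊃ (φ ⊃ φ)) ∧ (φ ≡ φ)) ∧ ((ψ ⊃ ψ) ∧ (φ ≡ φ)) = 1 ∧ 1 = 1
(¬(χ ≡ ψ) ≡ ((¬ψ ∧ (ψ ⊃ φ)) ≡ (ψ ≡ (ψ ∧ χ)))) ∧ (((φ ⊃ (φ ⊃ φ)) ∧ (φ ≡ φ)) ∧ ((ψ ⊃ ψ) ∧ (φ ≡ φ))) = 1 ∧ 1 = 1
¬φ = ¬6/7 = 0
¬φ ⊃ φ = 0 ⊃ 6/7 = 1
χ ∧ ψ = 6/7 ∧ 3/7 = 3/7
ψ ∧ φ = 3/7 ∧ 6/7 = 3/7
(ψ ∧ φ) ⊃ ψ = 3/7 ⊃ 3/7 = 1
(χ ∧ ψ) ∧ ((ψ ∧ φ) ⊃ ψ) = 3/7 ∧ 1 = 3/7
(¬φ ⊃ φ) ⊃ ((χ ∧ ψ) ∧ ((ψ ∧ φ) ⊃ ψ)) = 1 ⊃ 3/7 = 3/7
((¬(χ ≡ ψ) ≡ ((¬ψ ∧ (ψ ⊃ φ)) ≡ (ψ ≡ (ψ ∧ χ)))) ∧ (((φ ⊃ (φ ⊃ φ)) ∧ (φ ≡ φ)) ∧ ((ψ ⊃ ψ) ∧ (φ ≡ φ)))) ∧ ((¬φ ⊃ φ) ⊃ ((χ ∧ ψ) ∧ ((ψ ∧ φ) ⊃ ψ))) = 1 ∧ 3/7 = 3/7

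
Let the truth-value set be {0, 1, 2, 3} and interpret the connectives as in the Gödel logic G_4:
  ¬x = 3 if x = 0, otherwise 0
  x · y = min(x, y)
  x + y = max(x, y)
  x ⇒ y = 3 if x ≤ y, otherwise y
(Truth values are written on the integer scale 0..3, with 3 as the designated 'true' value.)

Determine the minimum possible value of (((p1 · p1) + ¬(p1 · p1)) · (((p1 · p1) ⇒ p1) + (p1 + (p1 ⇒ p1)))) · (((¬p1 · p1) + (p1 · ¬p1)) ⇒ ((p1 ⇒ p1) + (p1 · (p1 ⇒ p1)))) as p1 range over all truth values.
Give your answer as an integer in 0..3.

Take p1 = 1:
p1 · p1 = 1 · 1 = 1
p1 · p1 = 1 · 1 = 1
¬(p1 · p1) = ¬1 = 0
(p1 · p1) + ¬(p1 · p1) = 1 + 0 = 1
p1 · p1 = 1 · 1 = 1
(p1 · p1) ⇒ p1 = 1 ⇒ 1 = 3
p1 ⇒ p1 = 1 ⇒ 1 = 3
p1 + (p1 ⇒ p1) = 1 + 3 = 3
((p1 · p1) ⇒ p1) + (p1 + (p1 ⇒ p1)) = 3 + 3 = 3
((p1 · p1) + ¬(p1 · p1)) · (((p1 · p1) ⇒ p1) + (p1 + (p1 ⇒ p1))) = 1 · 3 = 1
¬p1 = ¬1 = 0
¬p1 · p1 = 0 · 1 = 0
¬p1 = ¬1 = 0
p1 · ¬p1 = 1 · 0 = 0
(¬p1 · p1) + (p1 · ¬p1) = 0 + 0 = 0
p1 ⇒ p1 = 1 ⇒ 1 = 3
p1 ⇒ p1 = 1 ⇒ 1 = 3
p1 · (p1 ⇒ p1) = 1 · 3 = 1
(p1 ⇒ p1) + (p1 · (p1 ⇒ p1)) = 3 + 1 = 3
((¬p1 · p1) + (p1 · ¬p1)) ⇒ ((p1 ⇒ p1) + (p1 · (p1 ⇒ p1))) = 0 ⇒ 3 = 3
(((p1 · p1) + ¬(p1 · p1)) · (((p1 · p1) ⇒ p1) + (p1 + (p1 ⇒ p1)))) · (((¬p1 · p1) + (p1 · ¬p1)) ⇒ ((p1 ⇒ p1) + (p1 · (p1 ⇒ p1)))) = 1 · 3 = 1
No assignment yields a value below 1, so this is the minimum.

1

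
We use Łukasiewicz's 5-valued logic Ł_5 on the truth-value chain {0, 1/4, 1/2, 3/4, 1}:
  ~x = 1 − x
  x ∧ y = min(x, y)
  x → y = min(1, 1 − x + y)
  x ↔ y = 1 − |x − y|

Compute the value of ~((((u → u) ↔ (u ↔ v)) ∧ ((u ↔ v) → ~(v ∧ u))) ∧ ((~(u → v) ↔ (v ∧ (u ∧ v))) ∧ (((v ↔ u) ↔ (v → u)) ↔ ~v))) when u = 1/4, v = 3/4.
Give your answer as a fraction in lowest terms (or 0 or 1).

u → u = 1/4 → 1/4 = 1
u ↔ v = 1/4 ↔ 3/4 = 1/2
(u → u) ↔ (u ↔ v) = 1 ↔ 1/2 = 1/2
u ↔ v = 1/4 ↔ 3/4 = 1/2
v ∧ u = 3/4 ∧ 1/4 = 1/4
~(v ∧ u) = ~1/4 = 3/4
(u ↔ v) → ~(v ∧ u) = 1/2 → 3/4 = 1
((u → u) ↔ (u ↔ v)) ∧ ((u ↔ v) → ~(v ∧ u)) = 1/2 ∧ 1 = 1/2
u → v = 1/4 → 3/4 = 1
~(u → v) = ~1 = 0
u ∧ v = 1/4 ∧ 3/4 = 1/4
v ∧ (u ∧ v) = 3/4 ∧ 1/4 = 1/4
~(u → v) ↔ (v ∧ (u ∧ v)) = 0 ↔ 1/4 = 3/4
v ↔ u = 3/4 ↔ 1/4 = 1/2
v → u = 3/4 → 1/4 = 1/2
(v ↔ u) ↔ (v → u) = 1/2 ↔ 1/2 = 1
~v = ~3/4 = 1/4
((v ↔ u) ↔ (v → u)) ↔ ~v = 1 ↔ 1/4 = 1/4
(~(u → v) ↔ (v ∧ (u ∧ v))) ∧ (((v ↔ u) ↔ (v → u)) ↔ ~v) = 3/4 ∧ 1/4 = 1/4
(((u → u) ↔ (u ↔ v)) ∧ ((u ↔ v) → ~(v ∧ u))) ∧ ((~(u → v) ↔ (v ∧ (u ∧ v))) ∧ (((v ↔ u) ↔ (v → u)) ↔ ~v)) = 1/2 ∧ 1/4 = 1/4
~((((u → u) ↔ (u ↔ v)) ∧ ((u ↔ v) → ~(v ∧ u))) ∧ ((~(u → v) ↔ (v ∧ (u ∧ v))) ∧ (((v ↔ u) ↔ (v → u)) ↔ ~v))) = ~1/4 = 3/4

3/4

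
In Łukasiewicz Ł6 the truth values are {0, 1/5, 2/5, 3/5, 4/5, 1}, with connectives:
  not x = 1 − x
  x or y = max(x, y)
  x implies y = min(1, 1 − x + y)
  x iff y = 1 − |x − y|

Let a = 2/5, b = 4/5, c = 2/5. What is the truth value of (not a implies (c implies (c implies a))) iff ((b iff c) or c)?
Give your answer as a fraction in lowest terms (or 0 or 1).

3/5

not a = not 2/5 = 3/5
c implies a = 2/5 implies 2/5 = 1
c implies (c implies a) = 2/5 implies 1 = 1
not a implies (c implies (c implies a)) = 3/5 implies 1 = 1
b iff c = 4/5 iff 2/5 = 3/5
(b iff c) or c = 3/5 or 2/5 = 3/5
(not a implies (c implies (c implies a))) iff ((b iff c) or c) = 1 iff 3/5 = 3/5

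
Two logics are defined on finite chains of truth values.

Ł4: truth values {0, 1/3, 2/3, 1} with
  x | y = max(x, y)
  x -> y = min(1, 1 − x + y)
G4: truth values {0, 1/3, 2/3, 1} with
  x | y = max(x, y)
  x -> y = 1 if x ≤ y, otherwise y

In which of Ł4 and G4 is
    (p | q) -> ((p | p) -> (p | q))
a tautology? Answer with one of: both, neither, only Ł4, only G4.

both

In Ł4: every assignment gives 1 — tautology.
In G4: every assignment gives 1 — tautology.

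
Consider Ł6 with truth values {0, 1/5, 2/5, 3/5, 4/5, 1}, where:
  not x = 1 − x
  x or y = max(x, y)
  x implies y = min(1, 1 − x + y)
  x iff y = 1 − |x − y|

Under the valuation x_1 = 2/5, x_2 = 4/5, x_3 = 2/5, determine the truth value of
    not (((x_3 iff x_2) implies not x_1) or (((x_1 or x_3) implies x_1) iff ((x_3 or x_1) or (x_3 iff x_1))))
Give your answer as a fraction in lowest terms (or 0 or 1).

0

x_3 iff x_2 = 2/5 iff 4/5 = 3/5
not x_1 = not 2/5 = 3/5
(x_3 iff x_2) implies not x_1 = 3/5 implies 3/5 = 1
x_1 or x_3 = 2/5 or 2/5 = 2/5
(x_1 or x_3) implies x_1 = 2/5 implies 2/5 = 1
x_3 or x_1 = 2/5 or 2/5 = 2/5
x_3 iff x_1 = 2/5 iff 2/5 = 1
(x_3 or x_1) or (x_3 iff x_1) = 2/5 or 1 = 1
((x_1 or x_3) implies x_1) iff ((x_3 or x_1) or (x_3 iff x_1)) = 1 iff 1 = 1
((x_3 iff x_2) implies not x_1) or (((x_1 or x_3) implies x_1) iff ((x_3 or x_1) or (x_3 iff x_1))) = 1 or 1 = 1
not (((x_3 iff x_2) implies not x_1) or (((x_1 or x_3) implies x_1) iff ((x_3 or x_1) or (x_3 iff x_1)))) = not 1 = 0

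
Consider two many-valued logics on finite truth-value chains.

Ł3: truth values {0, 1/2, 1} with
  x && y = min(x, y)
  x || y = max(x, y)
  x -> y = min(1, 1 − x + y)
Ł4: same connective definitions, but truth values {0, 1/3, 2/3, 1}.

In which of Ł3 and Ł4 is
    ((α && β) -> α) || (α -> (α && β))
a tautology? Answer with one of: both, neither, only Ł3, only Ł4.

both

In Ł3: every assignment gives 1 — tautology.
In Ł4: every assignment gives 1 — tautology.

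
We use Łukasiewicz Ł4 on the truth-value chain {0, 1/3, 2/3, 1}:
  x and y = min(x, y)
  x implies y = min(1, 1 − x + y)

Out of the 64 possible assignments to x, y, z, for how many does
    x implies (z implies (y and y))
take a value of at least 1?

value 1: 54 assignments (counts)
value 2/3: 6 assignments
value 1/3: 3 assignments
value 0: 1 assignment
So 54 of the 64 assignments meet the threshold.

54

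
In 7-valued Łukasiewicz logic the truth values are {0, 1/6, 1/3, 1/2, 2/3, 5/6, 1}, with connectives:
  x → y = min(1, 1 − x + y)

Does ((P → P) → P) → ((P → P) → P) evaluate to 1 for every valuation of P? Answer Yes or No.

Yes

P = 0 ↦ 1
P = 1/6 ↦ 1
P = 1/3 ↦ 1
P = 1/2 ↦ 1
P = 2/3 ↦ 1
P = 5/6 ↦ 1
P = 1 ↦ 1
Every assignment gives a value ≥ 1.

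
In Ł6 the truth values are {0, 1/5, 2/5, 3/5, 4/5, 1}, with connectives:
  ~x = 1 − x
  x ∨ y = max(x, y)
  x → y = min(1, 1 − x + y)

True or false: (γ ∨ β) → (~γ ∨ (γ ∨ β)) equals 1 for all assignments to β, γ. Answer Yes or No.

Yes

At β = 4/5, γ = 0, for instance:
γ ∨ β = 0 ∨ 4/5 = 4/5
~γ = ~0 = 1
~γ ∨ (γ ∨ β) = 1 ∨ 4/5 = 1
(γ ∨ β) → (~γ ∨ (γ ∨ β)) = 4/5 → 1 = 1
and checking the remaining 35 assignments likewise gives ≥ 1 in every case.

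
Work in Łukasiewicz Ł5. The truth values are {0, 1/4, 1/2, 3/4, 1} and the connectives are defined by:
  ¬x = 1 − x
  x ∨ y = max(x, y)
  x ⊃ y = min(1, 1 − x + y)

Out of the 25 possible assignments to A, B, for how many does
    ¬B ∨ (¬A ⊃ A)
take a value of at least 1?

value 1: 17 assignments (counts)
value 3/4: 2 assignments
value 1/2: 4 assignments
value 1/4: 1 assignment
value 0: 1 assignment
So 17 of the 25 assignments meet the threshold.

17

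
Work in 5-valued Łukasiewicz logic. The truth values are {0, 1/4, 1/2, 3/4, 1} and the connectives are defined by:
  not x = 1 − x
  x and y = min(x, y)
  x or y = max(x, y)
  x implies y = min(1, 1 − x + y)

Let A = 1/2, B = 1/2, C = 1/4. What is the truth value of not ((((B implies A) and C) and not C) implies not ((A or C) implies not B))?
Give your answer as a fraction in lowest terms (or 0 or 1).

1/4

B implies A = 1/2 implies 1/2 = 1
(B implies A) and C = 1 and 1/4 = 1/4
not C = not 1/4 = 3/4
((B implies A) and C) and not C = 1/4 and 3/4 = 1/4
A or C = 1/2 or 1/4 = 1/2
not B = not 1/2 = 1/2
(A or C) implies not B = 1/2 implies 1/2 = 1
not ((A or C) implies not B) = not 1 = 0
(((B implies A) and C) and not C) implies not ((A or C) implies not B) = 1/4 implies 0 = 3/4
not ((((B implies A) and C) and not C) implies not ((A or C) implies not B)) = not 3/4 = 1/4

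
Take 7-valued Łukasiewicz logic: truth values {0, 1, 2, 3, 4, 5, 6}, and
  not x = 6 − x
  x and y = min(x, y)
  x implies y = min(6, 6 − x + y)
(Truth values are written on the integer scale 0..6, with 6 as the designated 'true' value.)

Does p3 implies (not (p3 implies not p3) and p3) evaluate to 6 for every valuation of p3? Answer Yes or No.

Counterexample: take p3 = 1.
not p3 = not 1 = 5
p3 implies not p3 = 1 implies 5 = 6
not (p3 implies not p3) = not 6 = 0
not (p3 implies not p3) and p3 = 0 and 1 = 0
p3 implies (not (p3 implies not p3) and p3) = 1 implies 0 = 5
This gives 5 ≠ 6.

No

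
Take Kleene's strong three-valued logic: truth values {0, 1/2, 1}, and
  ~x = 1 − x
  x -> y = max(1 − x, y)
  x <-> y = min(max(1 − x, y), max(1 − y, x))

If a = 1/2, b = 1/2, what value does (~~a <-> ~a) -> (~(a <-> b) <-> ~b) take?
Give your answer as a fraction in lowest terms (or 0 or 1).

1/2

~a = ~1/2 = 1/2
~~a = ~1/2 = 1/2
~a = ~1/2 = 1/2
~~a <-> ~a = 1/2 <-> 1/2 = 1/2
a <-> b = 1/2 <-> 1/2 = 1/2
~(a <-> b) = ~1/2 = 1/2
~b = ~1/2 = 1/2
~(a <-> b) <-> ~b = 1/2 <-> 1/2 = 1/2
(~~a <-> ~a) -> (~(a <-> b) <-> ~b) = 1/2 -> 1/2 = 1/2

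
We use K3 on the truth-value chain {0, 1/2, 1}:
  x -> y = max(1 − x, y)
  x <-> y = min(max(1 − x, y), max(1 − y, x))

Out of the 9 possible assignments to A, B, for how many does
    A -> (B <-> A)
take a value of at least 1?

4

A = 0, B = 0 ↦ 1  ≥
A = 0, B = 1/2 ↦ 1  ≥
A = 0, B = 1 ↦ 1  ≥
A = 1/2, B = 0 ↦ 1/2  <
A = 1/2, B = 1/2 ↦ 1/2  <
A = 1/2, B = 1 ↦ 1/2  <
A = 1, B = 0 ↦ 0  <
A = 1, B = 1/2 ↦ 1/2  <
A = 1, B = 1 ↦ 1  ≥
So 4 of the 9 assignments meet the threshold.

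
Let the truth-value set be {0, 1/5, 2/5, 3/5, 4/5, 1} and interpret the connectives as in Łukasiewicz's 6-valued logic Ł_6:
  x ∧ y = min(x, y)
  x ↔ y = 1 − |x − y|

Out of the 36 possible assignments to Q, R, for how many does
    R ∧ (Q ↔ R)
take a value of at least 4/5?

value 1: 1 assignment (counts)
value 4/5: 4 assignments (counts)
value 3/5: 7 assignments
value 2/5: 9 assignments
value 1/5: 8 assignments
value 0: 7 assignments
So 5 of the 36 assignments meet the threshold.

5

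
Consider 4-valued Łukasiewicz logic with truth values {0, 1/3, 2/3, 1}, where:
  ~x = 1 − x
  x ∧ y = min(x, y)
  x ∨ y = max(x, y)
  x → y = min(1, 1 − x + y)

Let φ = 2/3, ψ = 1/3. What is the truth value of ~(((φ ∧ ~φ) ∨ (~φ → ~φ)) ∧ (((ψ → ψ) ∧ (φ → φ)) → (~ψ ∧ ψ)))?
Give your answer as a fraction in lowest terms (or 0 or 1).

~φ = ~2/3 = 1/3
φ ∧ ~φ = 2/3 ∧ 1/3 = 1/3
~φ = ~2/3 = 1/3
~φ = ~2/3 = 1/3
~φ → ~φ = 1/3 → 1/3 = 1
(φ ∧ ~φ) ∨ (~φ → ~φ) = 1/3 ∨ 1 = 1
ψ → ψ = 1/3 → 1/3 = 1
φ → φ = 2/3 → 2/3 = 1
(ψ → ψ) ∧ (φ → φ) = 1 ∧ 1 = 1
~ψ = ~1/3 = 2/3
~ψ ∧ ψ = 2/3 ∧ 1/3 = 1/3
((ψ → ψ) ∧ (φ → φ)) → (~ψ ∧ ψ) = 1 → 1/3 = 1/3
((φ ∧ ~φ) ∨ (~φ → ~φ)) ∧ (((ψ → ψ) ∧ (φ → φ)) → (~ψ ∧ ψ)) = 1 ∧ 1/3 = 1/3
~(((φ ∧ ~φ) ∨ (~φ → ~φ)) ∧ (((ψ → ψ) ∧ (φ → φ)) → (~ψ ∧ ψ))) = ~1/3 = 2/3

2/3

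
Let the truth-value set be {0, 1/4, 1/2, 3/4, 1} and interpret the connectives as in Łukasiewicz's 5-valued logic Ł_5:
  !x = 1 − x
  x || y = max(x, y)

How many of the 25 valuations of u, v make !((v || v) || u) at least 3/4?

4

value 1: 1 assignment (counts)
value 3/4: 3 assignments (counts)
value 1/2: 5 assignments
value 1/4: 7 assignments
value 0: 9 assignments
So 4 of the 25 assignments meet the threshold.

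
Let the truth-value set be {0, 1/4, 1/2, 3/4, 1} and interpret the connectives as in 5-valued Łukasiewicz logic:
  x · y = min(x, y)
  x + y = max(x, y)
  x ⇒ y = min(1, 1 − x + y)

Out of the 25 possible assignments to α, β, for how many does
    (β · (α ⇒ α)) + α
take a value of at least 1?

9

value 1: 9 assignments (counts)
value 3/4: 7 assignments
value 1/2: 5 assignments
value 1/4: 3 assignments
value 0: 1 assignment
So 9 of the 25 assignments meet the threshold.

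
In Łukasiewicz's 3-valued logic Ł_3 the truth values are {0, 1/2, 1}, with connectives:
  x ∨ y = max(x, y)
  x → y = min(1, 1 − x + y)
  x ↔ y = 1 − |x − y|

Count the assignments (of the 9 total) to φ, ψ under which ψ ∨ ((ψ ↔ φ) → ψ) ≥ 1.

φ = 0, ψ = 0 ↦ 0  <
φ = 0, ψ = 1/2 ↦ 1  ≥
φ = 0, ψ = 1 ↦ 1  ≥
φ = 1/2, ψ = 0 ↦ 1/2  <
φ = 1/2, ψ = 1/2 ↦ 1/2  <
φ = 1/2, ψ = 1 ↦ 1  ≥
φ = 1, ψ = 0 ↦ 1  ≥
φ = 1, ψ = 1/2 ↦ 1  ≥
φ = 1, ψ = 1 ↦ 1  ≥
So 6 of the 9 assignments meet the threshold.

6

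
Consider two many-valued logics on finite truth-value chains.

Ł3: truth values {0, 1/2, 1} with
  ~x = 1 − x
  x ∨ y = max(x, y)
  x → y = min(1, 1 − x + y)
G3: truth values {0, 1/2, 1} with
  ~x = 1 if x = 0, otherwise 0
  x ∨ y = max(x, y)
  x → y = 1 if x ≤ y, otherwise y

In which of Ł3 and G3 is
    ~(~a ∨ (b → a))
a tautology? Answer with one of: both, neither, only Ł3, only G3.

In Ł3: at a = 0, b = 0 the value is 0 — not a tautology.
In G3: at a = 0, b = 0 the value is 0 — not a tautology.

neither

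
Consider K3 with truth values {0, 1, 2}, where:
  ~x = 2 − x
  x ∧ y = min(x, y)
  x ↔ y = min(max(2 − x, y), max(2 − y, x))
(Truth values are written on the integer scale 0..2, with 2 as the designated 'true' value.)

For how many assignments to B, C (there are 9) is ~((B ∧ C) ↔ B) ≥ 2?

1

B = 0, C = 0 ↦ 0  <
B = 0, C = 1 ↦ 0  <
B = 0, C = 2 ↦ 0  <
B = 1, C = 0 ↦ 1  <
B = 1, C = 1 ↦ 1  <
B = 1, C = 2 ↦ 1  <
B = 2, C = 0 ↦ 2  ≥
B = 2, C = 1 ↦ 1  <
B = 2, C = 2 ↦ 0  <
So 1 of the 9 assignments meets the threshold.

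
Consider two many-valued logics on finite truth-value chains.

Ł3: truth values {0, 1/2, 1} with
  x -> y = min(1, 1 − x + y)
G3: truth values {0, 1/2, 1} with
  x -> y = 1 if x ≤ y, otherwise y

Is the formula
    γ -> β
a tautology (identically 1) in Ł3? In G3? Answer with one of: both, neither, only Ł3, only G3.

neither

In Ł3: at β = 0, γ = 1/2 the value is 1/2 — not a tautology.
In G3: at β = 0, γ = 1/2 the value is 0 — not a tautology.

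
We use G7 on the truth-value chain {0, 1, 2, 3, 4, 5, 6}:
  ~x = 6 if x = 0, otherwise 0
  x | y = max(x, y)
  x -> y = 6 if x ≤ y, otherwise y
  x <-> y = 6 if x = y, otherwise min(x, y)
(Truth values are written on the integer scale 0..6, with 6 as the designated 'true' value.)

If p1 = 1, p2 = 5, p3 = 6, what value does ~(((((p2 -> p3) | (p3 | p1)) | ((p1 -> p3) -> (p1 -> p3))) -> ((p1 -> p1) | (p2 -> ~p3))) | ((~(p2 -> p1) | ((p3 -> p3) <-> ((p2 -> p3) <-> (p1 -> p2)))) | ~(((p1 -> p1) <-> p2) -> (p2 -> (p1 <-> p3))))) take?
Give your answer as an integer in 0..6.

p2 -> p3 = 5 -> 6 = 6
p3 | p1 = 6 | 1 = 6
(p2 -> p3) | (p3 | p1) = 6 | 6 = 6
p1 -> p3 = 1 -> 6 = 6
p1 -> p3 = 1 -> 6 = 6
(p1 -> p3) -> (p1 -> p3) = 6 -> 6 = 6
((p2 -> p3) | (p3 | p1)) | ((p1 -> p3) -> (p1 -> p3)) = 6 | 6 = 6
p1 -> p1 = 1 -> 1 = 6
~p3 = ~6 = 0
p2 -> ~p3 = 5 -> 0 = 0
(p1 -> p1) | (p2 -> ~p3) = 6 | 0 = 6
(((p2 -> p3) | (p3 | p1)) | ((p1 -> p3) -> (p1 -> p3))) -> ((p1 -> p1) | (p2 -> ~p3)) = 6 -> 6 = 6
p2 -> p1 = 5 -> 1 = 1
~(p2 -> p1) = ~1 = 0
p3 -> p3 = 6 -> 6 = 6
p2 -> p3 = 5 -> 6 = 6
p1 -> p2 = 1 -> 5 = 6
(p2 -> p3) <-> (p1 -> p2) = 6 <-> 6 = 6
(p3 -> p3) <-> ((p2 -> p3) <-> (p1 -> p2)) = 6 <-> 6 = 6
~(p2 -> p1) | ((p3 -> p3) <-> ((p2 -> p3) <-> (p1 -> p2))) = 0 | 6 = 6
p1 -> p1 = 1 -> 1 = 6
(p1 -> p1) <-> p2 = 6 <-> 5 = 5
p1 <-> p3 = 1 <-> 6 = 1
p2 -> (p1 <-> p3) = 5 -> 1 = 1
((p1 -> p1) <-> p2) -> (p2 -> (p1 <-> p3)) = 5 -> 1 = 1
~(((p1 -> p1) <-> p2) -> (p2 -> (p1 <-> p3))) = ~1 = 0
(~(p2 -> p1) | ((p3 -> p3) <-> ((p2 -> p3) <-> (p1 -> p2)))) | ~(((p1 -> p1) <-> p2) -> (p2 -> (p1 <-> p3))) = 6 | 0 = 6
((((p2 -> p3) | (p3 | p1)) | ((p1 -> p3) -> (p1 -> p3))) -> ((p1 -> p1) | (p2 -> ~p3))) | ((~(p2 -> p1) | ((p3 -> p3) <-> ((p2 -> p3) <-> (p1 -> p2)))) | ~(((p1 -> p1) <-> p2) -> (p2 -> (p1 <-> p3)))) = 6 | 6 = 6
~(((((p2 -> p3) | (p3 | p1)) | ((p1 -> p3) -> (p1 -> p3))) -> ((p1 -> p1) | (p2 -> ~p3))) | ((~(p2 -> p1) | ((p3 -> p3) <-> ((p2 -> p3) <-> (p1 -> p2)))) | ~(((p1 -> p1) <-> p2) -> (p2 -> (p1 <-> p3))))) = ~6 = 0

0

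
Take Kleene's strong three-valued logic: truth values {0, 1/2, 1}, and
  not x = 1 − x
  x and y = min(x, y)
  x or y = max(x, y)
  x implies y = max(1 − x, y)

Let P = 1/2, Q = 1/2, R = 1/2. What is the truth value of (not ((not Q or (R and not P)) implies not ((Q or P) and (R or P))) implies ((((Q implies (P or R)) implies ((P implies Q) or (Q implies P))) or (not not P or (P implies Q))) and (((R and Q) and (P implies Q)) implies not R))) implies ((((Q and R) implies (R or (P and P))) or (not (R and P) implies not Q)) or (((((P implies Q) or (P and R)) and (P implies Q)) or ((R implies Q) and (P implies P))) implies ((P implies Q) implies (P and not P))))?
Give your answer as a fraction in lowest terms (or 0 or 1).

not Q = not 1/2 = 1/2
not P = not 1/2 = 1/2
R and not P = 1/2 and 1/2 = 1/2
not Q or (R and not P) = 1/2 or 1/2 = 1/2
Q or P = 1/2 or 1/2 = 1/2
R or P = 1/2 or 1/2 = 1/2
(Q or P) and (R or P) = 1/2 and 1/2 = 1/2
not ((Q or P) and (R or P)) = not 1/2 = 1/2
(not Q or (R and not P)) implies not ((Q or P) and (R or P)) = 1/2 implies 1/2 = 1/2
not ((not Q or (R and not P)) implies not ((Q or P) and (R or P))) = not 1/2 = 1/2
P or R = 1/2 or 1/2 = 1/2
Q implies (P or R) = 1/2 implies 1/2 = 1/2
P implies Q = 1/2 implies 1/2 = 1/2
Q implies P = 1/2 implies 1/2 = 1/2
(P implies Q) or (Q implies P) = 1/2 or 1/2 = 1/2
(Q implies (P or R)) implies ((P implies Q) or (Q implies P)) = 1/2 implies 1/2 = 1/2
not P = not 1/2 = 1/2
not not P = not 1/2 = 1/2
P implies Q = 1/2 implies 1/2 = 1/2
not not P or (P implies Q) = 1/2 or 1/2 = 1/2
((Q implies (P or R)) implies ((P implies Q) or (Q implies P))) or (not not P or (P implies Q)) = 1/2 or 1/2 = 1/2
R and Q = 1/2 and 1/2 = 1/2
P implies Q = 1/2 implies 1/2 = 1/2
(R and Q) and (P implies Q) = 1/2 and 1/2 = 1/2
not R = not 1/2 = 1/2
((R and Q) and (P implies Q)) implies not R = 1/2 implies 1/2 = 1/2
(((Q implies (P or R)) implies ((P implies Q) or (Q implies P))) or (not not P or (P implies Q))) and (((R and Q) and (P implies Q)) implies not R) = 1/2 and 1/2 = 1/2
not ((not Q or (R and not P)) implies not ((Q or P) and (R or P))) implies ((((Q implies (P or R)) implies ((P implies Q) or (Q implies P))) or (not not P or (P implies Q))) and (((R and Q) and (P implies Q)) implies not R)) = 1/2 implies 1/2 = 1/2
Q and R = 1/2 and 1/2 = 1/2
P and P = 1/2 and 1/2 = 1/2
R or (P and P) = 1/2 or 1/2 = 1/2
(Q and R) implies (R or (P and P)) = 1/2 implies 1/2 = 1/2
R and P = 1/2 and 1/2 = 1/2
not (R and P) = not 1/2 = 1/2
not Q = not 1/2 = 1/2
not (R and P) implies not Q = 1/2 implies 1/2 = 1/2
((Q and R) implies (R or (P and P))) or (not (R and P) implies not Q) = 1/2 or 1/2 = 1/2
P implies Q = 1/2 implies 1/2 = 1/2
P and R = 1/2 and 1/2 = 1/2
(P implies Q) or (P and R) = 1/2 or 1/2 = 1/2
P implies Q = 1/2 implies 1/2 = 1/2
((P implies Q) or (P and R)) and (P implies Q) = 1/2 and 1/2 = 1/2
R implies Q = 1/2 implies 1/2 = 1/2
P implies P = 1/2 implies 1/2 = 1/2
(R implies Q) and (P implies P) = 1/2 and 1/2 = 1/2
(((P implies Q) or (P and R)) and (P implies Q)) or ((R implies Q) and (P implies P)) = 1/2 or 1/2 = 1/2
P implies Q = 1/2 implies 1/2 = 1/2
not P = not 1/2 = 1/2
P and not P = 1/2 and 1/2 = 1/2
(P implies Q) implies (P and not P) = 1/2 implies 1/2 = 1/2
((((P implies Q) or (P and R)) and (P implies Q)) or ((R implies Q) and (P implies P))) implies ((P implies Q) implies (P and not P)) = 1/2 implies 1/2 = 1/2
(((Q and R) implies (R or (P and P))) or (not (R and P) implies not Q)) or (((((P implies Q) or (P and R)) and (P implies Q)) or ((R implies Q) and (P implies P))) implies ((P implies Q) implies (P and not P))) = 1/2 or 1/2 = 1/2
(not ((not Q or (R and not P)) implies not ((Q or P) and (R or P))) implies ((((Q implies (P or R)) implies ((P implies Q) or (Q implies P))) or (not not P or (P implies Q))) and (((R and Q) and (P implies Q)) implies not R))) implies ((((Q and R) implies (R or (P and P))) or (not (R and P) implies not Q)) or (((((P implies Q) or (P and R)) and (P implies Q)) or ((R implies Q) and (P implies P))) implies ((P implies Q) implies (P and not P)))) = 1/2 implies 1/2 = 1/2

1/2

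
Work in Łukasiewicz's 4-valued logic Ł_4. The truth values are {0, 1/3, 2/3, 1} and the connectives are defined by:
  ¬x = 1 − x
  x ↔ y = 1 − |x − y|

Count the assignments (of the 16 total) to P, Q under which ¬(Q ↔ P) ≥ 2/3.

6

P = 0, Q = 0 ↦ 0  <
P = 0, Q = 1/3 ↦ 1/3  <
P = 0, Q = 2/3 ↦ 2/3  ≥
P = 0, Q = 1 ↦ 1  ≥
P = 1/3, Q = 0 ↦ 1/3  <
P = 1/3, Q = 1/3 ↦ 0  <
P = 1/3, Q = 2/3 ↦ 1/3  <
P = 1/3, Q = 1 ↦ 2/3  ≥
P = 2/3, Q = 0 ↦ 2/3  ≥
P = 2/3, Q = 1/3 ↦ 1/3  <
P = 2/3, Q = 2/3 ↦ 0  <
P = 2/3, Q = 1 ↦ 1/3  <
P = 1, Q = 0 ↦ 1  ≥
P = 1, Q = 1/3 ↦ 2/3  ≥
P = 1, Q = 2/3 ↦ 1/3  <
P = 1, Q = 1 ↦ 0  <
So 6 of the 16 assignments meet the threshold.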